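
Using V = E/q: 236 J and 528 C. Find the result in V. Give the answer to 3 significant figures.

0.447 V

(236) / (528) = 0.44697 V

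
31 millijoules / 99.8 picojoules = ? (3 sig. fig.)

311000000

(31 × 10^-3) / (99.8 × 10^-12) = 0.3106 × 10^9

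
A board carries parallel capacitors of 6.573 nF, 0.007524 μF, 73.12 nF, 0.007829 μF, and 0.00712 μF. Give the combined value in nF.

In nF:
  6.573 nF → 6.573
  0.007524 μF = 0.007524 × 10³ nF = 7.524
  73.12 nF → 73.12
  0.007829 μF = 0.007829 × 10³ nF = 7.829
  0.00712 μF = 0.00712 × 10³ nF = 7.12
Sum: 6.573 + 7.524 + 73.12 + 7.829 + 7.12 = 102.166

102.166 nF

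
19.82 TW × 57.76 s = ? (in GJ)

19.82e12 × 57.76 = 1144.8032e12 J

1144803.2 GJ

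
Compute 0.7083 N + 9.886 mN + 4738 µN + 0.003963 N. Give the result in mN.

In mN:
  0.7083 N = 0.7083e3 mN = 708.3
  9.886 mN → 9.886
  4738 µN = 4738e-3 mN = 4.738
  0.003963 N = 0.003963e3 mN = 3.963
Sum: 708.3 + 9.886 + 4.738 + 3.963 = 726.887

726.887 mN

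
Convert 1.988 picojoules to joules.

0.000000000001988 joules

pico = 1e-12, (no prefix) = 1e0; factor is 1e-12.
1.988 × 1e-12 = 0.000000000001988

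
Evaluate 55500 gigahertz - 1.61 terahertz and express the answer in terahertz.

In terahertz:
  55500 gigahertz = 55500e-3 terahertz = 55.5
  1.61 terahertz → 1.61
Difference: 55.5 - 1.61 = 53.89

53.89 terahertz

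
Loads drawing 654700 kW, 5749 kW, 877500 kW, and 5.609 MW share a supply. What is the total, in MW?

1543.558 MW

In MW:
  654700 kW = 654700e-3 MW = 654.7
  5749 kW = 5749e-3 MW = 5.749
  877500 kW = 877500e-3 MW = 877.5
  5.609 MW → 5.609
Sum: 654.7 + 5.749 + 877.5 + 5.609 = 1543.558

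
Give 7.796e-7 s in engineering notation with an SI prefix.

= 779.6e-9 s; 1e-9 is nano.

779.6 ns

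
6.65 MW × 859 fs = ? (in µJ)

5.71235 µJ

6.65e6 × 859e-15 = 5712.35e-9 J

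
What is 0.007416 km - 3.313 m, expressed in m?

In m:
  0.007416 km = 0.007416 × 10³ m = 7.416
  3.313 m → 3.313
Difference: 7.416 - 3.313 = 4.103

4.103 m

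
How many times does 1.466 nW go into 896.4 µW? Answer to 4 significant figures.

611500

(896.4 × 10^-6) / (1.466 × 10^-9) = 611.46 × 10^3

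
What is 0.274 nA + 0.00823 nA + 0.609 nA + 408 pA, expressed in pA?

1299.23 pA

In pA:
  0.274 nA = 0.274 × 10^3 pA = 274
  0.00823 nA = 0.00823 × 10^3 pA = 8.23
  0.609 nA = 0.609 × 10^3 pA = 609
  408 pA → 408
Sum: 274 + 8.23 + 609 + 408 = 1299.23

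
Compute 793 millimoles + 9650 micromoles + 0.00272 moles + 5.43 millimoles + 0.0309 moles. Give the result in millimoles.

841.7 millimoles

In millimoles:
  793 millimoles → 793
  9650 micromoles = 9650e-3 millimoles = 9.65
  0.00272 moles = 0.00272e3 millimoles = 2.72
  5.43 millimoles → 5.43
  0.0309 moles = 0.0309e3 millimoles = 30.9
Sum: 793 + 9.65 + 2.72 + 5.43 + 30.9 = 841.7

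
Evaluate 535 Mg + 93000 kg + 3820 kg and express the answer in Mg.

In Mg:
  535 Mg → 535
  93000 kg = 93000 × 10^-3 Mg = 93
  3820 kg = 3820 × 10^-3 Mg = 3.82
Sum: 535 + 93 + 3.82 = 631.82

631.82 Mg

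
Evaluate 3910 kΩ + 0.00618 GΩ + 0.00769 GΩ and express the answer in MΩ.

17.78 MΩ

In MΩ:
  3910 kΩ = 3910 × 10^-3 MΩ = 3.91
  0.00618 GΩ = 0.00618 × 10^3 MΩ = 6.18
  0.00769 GΩ = 0.00769 × 10^3 MΩ = 7.69
Sum: 3.91 + 6.18 + 7.69 = 17.78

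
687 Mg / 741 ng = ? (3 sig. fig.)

(687e6) / (741e-9) = 0.9271e15

927000000000000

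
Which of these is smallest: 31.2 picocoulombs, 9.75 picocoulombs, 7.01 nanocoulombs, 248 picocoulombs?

31.2 picocoulombs = 0.0000000000312 coulombs
9.75 picocoulombs = 0.00000000000975 coulombs
7.01 nanocoulombs = 0.00000000701 coulombs
248 picocoulombs = 0.000000000248 coulombs

9.75 picocoulombs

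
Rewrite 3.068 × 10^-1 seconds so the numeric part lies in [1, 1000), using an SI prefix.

306.8 milliseconds

= 306.8 × 10^-3 seconds; 10^-3 is milli.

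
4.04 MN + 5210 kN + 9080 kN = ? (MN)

18.33 MN

In MN:
  4.04 MN → 4.04
  5210 kN = 5210 × 10⁻³ MN = 5.21
  9080 kN = 9080 × 10⁻³ MN = 9.08
Sum: 4.04 + 5.21 + 9.08 = 18.33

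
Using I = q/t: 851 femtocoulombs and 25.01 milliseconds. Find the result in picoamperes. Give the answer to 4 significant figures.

(851 × 10^-15) / (25.01 × 10^-3) = 34.0264 × 10^-12 A

34.03 picoamperes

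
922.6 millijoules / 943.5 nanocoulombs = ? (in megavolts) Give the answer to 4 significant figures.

(922.6 × 10⁻³) / (943.5 × 10⁻⁹) = 0.977848 × 10⁶ V

0.9778 megavolts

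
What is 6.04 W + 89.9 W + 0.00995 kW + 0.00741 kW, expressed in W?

113.3 W

In W:
  6.04 W → 6.04
  89.9 W → 89.9
  0.00995 kW = 0.00995 × 10³ W = 9.95
  0.00741 kW = 0.00741 × 10³ W = 7.41
Sum: 6.04 + 89.9 + 9.95 + 7.41 = 113.3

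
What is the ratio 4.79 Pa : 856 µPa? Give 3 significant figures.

5600

(4.79) / (856e-6) = 0.005596e6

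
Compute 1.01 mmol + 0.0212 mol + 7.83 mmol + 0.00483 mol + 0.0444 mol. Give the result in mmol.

79.27 mmol

In mmol:
  1.01 mmol → 1.01
  0.0212 mol = 0.0212 × 10^3 mmol = 21.2
  7.83 mmol → 7.83
  0.00483 mol = 0.00483 × 10^3 mmol = 4.83
  0.0444 mol = 0.0444 × 10^3 mmol = 44.4
Sum: 1.01 + 21.2 + 7.83 + 4.83 + 44.4 = 79.27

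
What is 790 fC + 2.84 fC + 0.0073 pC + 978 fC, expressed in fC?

1778.14 fC

In fC:
  790 fC → 790
  2.84 fC → 2.84
  0.0073 pC = 0.0073 × 10³ fC = 7.3
  978 fC → 978
Sum: 790 + 2.84 + 7.3 + 978 = 1778.14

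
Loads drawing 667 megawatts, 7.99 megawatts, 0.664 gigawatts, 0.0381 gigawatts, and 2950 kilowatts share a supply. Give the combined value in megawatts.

1380.04 megawatts

In megawatts:
  667 megawatts → 667
  7.99 megawatts → 7.99
  0.664 gigawatts = 0.664 × 10³ megawatts = 664
  0.0381 gigawatts = 0.0381 × 10³ megawatts = 38.1
  2950 kilowatts = 2950 × 10⁻³ megawatts = 2.95
Sum: 667 + 7.99 + 664 + 38.1 + 2.95 = 1380.04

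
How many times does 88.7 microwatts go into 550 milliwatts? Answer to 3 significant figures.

(550 × 10^-3) / (88.7 × 10^-6) = 6.201 × 10^3

6200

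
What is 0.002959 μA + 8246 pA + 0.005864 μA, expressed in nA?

17.069 nA

In nA:
  0.002959 μA = 0.002959 × 10^3 nA = 2.959
  8246 pA = 8246 × 10^-3 nA = 8.246
  0.005864 μA = 0.005864 × 10^3 nA = 5.864
Sum: 2.959 + 8.246 + 5.864 = 17.069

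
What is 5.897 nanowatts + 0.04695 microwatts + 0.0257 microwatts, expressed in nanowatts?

In nanowatts:
  5.897 nanowatts → 5.897
  0.04695 microwatts = 0.04695 × 10^3 nanowatts = 46.95
  0.0257 microwatts = 0.0257 × 10^3 nanowatts = 25.7
Sum: 5.897 + 46.95 + 25.7 = 78.547

78.547 nanowatts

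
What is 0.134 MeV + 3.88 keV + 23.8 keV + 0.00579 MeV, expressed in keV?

167.47 keV

In keV:
  0.134 MeV = 0.134e3 keV = 134
  3.88 keV → 3.88
  23.8 keV → 23.8
  0.00579 MeV = 0.00579e3 keV = 5.79
Sum: 134 + 3.88 + 23.8 + 5.79 = 167.47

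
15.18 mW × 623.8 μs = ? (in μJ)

9.469284 μJ

15.18 × 10⁻³ × 623.8 × 10⁻⁶ = 9469.284 × 10⁻⁹ J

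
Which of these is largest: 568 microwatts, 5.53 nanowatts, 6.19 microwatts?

568 microwatts = 0.000568 watts
5.53 nanowatts = 0.00000000553 watts
6.19 microwatts = 0.00000619 watts

568 microwatts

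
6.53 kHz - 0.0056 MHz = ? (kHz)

0.93 kHz

In kHz:
  6.53 kHz → 6.53
  0.0056 MHz = 0.0056 × 10³ kHz = 5.6
Difference: 6.53 - 5.6 = 0.93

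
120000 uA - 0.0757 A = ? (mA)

In mA:
  120000 uA = 120000 × 10⁻³ mA = 120
  0.0757 A = 0.0757 × 10³ mA = 75.7
Difference: 120 - 75.7 = 44.3

44.3 mA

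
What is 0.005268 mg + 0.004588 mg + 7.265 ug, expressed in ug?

17.121 ug

In ug:
  0.005268 mg = 0.005268 × 10^3 ug = 5.268
  0.004588 mg = 0.004588 × 10^3 ug = 4.588
  7.265 ug → 7.265
Sum: 5.268 + 4.588 + 7.265 = 17.121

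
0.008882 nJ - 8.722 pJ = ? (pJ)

0.16 pJ

In pJ:
  0.008882 nJ = 0.008882 × 10^3 pJ = 8.882
  8.722 pJ → 8.722
Difference: 8.882 - 8.722 = 0.16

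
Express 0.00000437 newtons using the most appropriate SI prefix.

4.37 micronewtons

= 4.37 × 10⁻⁶ newtons; 10⁻⁶ is micro.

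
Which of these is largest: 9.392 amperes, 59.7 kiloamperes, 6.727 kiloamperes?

59.7 kiloamperes

9.392 amperes = 9.392 amperes
59.7 kiloamperes = 59700 amperes
6.727 kiloamperes = 6727 amperes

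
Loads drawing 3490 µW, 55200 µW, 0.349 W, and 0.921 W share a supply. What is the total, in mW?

1328.69 mW

In mW:
  3490 µW = 3490e-3 mW = 3.49
  55200 µW = 55200e-3 mW = 55.2
  0.349 W = 0.349e3 mW = 349
  0.921 W = 0.921e3 mW = 921
Sum: 3.49 + 55.2 + 349 + 921 = 1328.69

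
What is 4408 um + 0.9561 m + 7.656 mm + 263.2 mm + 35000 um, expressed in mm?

In mm:
  4408 um = 4408 × 10^-3 mm = 4.408
  0.9561 m = 0.9561 × 10^3 mm = 956.1
  7.656 mm → 7.656
  263.2 mm → 263.2
  35000 um = 35000 × 10^-3 mm = 35
Sum: 4.408 + 956.1 + 7.656 + 263.2 + 35 = 1266.364

1266.364 mm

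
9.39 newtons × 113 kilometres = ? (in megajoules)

9.39 × 113 × 10^3 = 1061.07 × 10^3 J

1.06107 megajoules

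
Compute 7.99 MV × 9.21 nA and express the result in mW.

73.5879 mW

7.99e6 × 9.21e-9 = 73.5879e-3 W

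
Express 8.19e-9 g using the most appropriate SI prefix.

8.19 ng

= 8.19e-9 g; 1e-9 is nano.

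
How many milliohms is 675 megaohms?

675000000000 milliohms

mega = 10⁶, milli = 10⁻³; factor is 10⁹.
675 × 10⁹ = 675000000000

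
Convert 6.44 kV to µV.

kilo = 10³, micro = 10⁻⁶; factor is 10⁹.
6.44 × 10⁹ = 6440000000

6440000000 µV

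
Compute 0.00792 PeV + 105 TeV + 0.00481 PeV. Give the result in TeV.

In TeV:
  0.00792 PeV = 0.00792e3 TeV = 7.92
  105 TeV → 105
  0.00481 PeV = 0.00481e3 TeV = 4.81
Sum: 7.92 + 105 + 4.81 = 117.73

117.73 TeV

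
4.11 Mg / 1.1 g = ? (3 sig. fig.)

3740000

(4.11 × 10^6) / (1.1) = 3.736 × 10^6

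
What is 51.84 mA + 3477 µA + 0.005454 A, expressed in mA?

60.771 mA

In mA:
  51.84 mA → 51.84
  3477 µA = 3477 × 10⁻³ mA = 3.477
  0.005454 A = 0.005454 × 10³ mA = 5.454
Sum: 51.84 + 3.477 + 5.454 = 60.771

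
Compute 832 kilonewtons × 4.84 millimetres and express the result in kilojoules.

832e3 × 4.84e-3 = 4026.88 J

4.02688 kilojoules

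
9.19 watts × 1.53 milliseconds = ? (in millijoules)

14.0607 millijoules

9.19 × 1.53 × 10⁻³ = 14.0607 × 10⁻³ J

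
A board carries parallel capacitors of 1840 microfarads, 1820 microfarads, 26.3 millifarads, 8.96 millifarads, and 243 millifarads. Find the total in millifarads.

In millifarads:
  1840 microfarads = 1840 × 10⁻³ millifarads = 1.84
  1820 microfarads = 1820 × 10⁻³ millifarads = 1.82
  26.3 millifarads → 26.3
  8.96 millifarads → 8.96
  243 millifarads → 243
Sum: 1.84 + 1.82 + 26.3 + 8.96 + 243 = 281.92

281.92 millifarads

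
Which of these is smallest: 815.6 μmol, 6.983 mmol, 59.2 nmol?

59.2 nmol

815.6 μmol = 0.0008156 mol
6.983 mmol = 0.006983 mol
59.2 nmol = 0.0000000592 mol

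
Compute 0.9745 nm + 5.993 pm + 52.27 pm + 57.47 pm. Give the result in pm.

1090.233 pm

In pm:
  0.9745 nm = 0.9745e3 pm = 974.5
  5.993 pm → 5.993
  52.27 pm → 52.27
  57.47 pm → 57.47
Sum: 974.5 + 5.993 + 52.27 + 57.47 = 1090.233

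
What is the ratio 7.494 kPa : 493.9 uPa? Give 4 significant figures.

(7.494 × 10³) / (493.9 × 10⁻⁶) = 0.015173 × 10⁹

15170000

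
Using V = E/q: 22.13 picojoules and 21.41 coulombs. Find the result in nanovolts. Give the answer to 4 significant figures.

0.001034 nanovolts

(22.13e-12) / (21.41) = 1.03363e-12 V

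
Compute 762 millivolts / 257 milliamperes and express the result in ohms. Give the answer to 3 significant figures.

2.96 ohms

(762 × 10^-3) / (257 × 10^-3) = 2.965 Ω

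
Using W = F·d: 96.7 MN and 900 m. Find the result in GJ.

87.03 GJ

96.7e6 × 900 = 87030e6 J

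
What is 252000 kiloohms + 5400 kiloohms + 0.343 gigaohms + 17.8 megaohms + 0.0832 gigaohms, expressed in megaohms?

701.4 megaohms

In megaohms:
  252000 kiloohms = 252000 × 10^-3 megaohms = 252
  5400 kiloohms = 5400 × 10^-3 megaohms = 5.4
  0.343 gigaohms = 0.343 × 10^3 megaohms = 343
  17.8 megaohms → 17.8
  0.0832 gigaohms = 0.0832 × 10^3 megaohms = 83.2
Sum: 252 + 5.4 + 343 + 17.8 + 83.2 = 701.4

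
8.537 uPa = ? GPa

0.000000000000008537 GPa

micro = 10^-6, giga = 10^9; factor is 10^-15.
8.537 × 10^-15 = 0.000000000000008537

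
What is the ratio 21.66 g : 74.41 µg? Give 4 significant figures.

291100

(21.66) / (74.41 × 10⁻⁶) = 0.29109 × 10⁶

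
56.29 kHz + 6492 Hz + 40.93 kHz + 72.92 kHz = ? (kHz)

In kHz:
  56.29 kHz → 56.29
  6492 Hz = 6492 × 10⁻³ kHz = 6.492
  40.93 kHz → 40.93
  72.92 kHz → 72.92
Sum: 56.29 + 6.492 + 40.93 + 72.92 = 176.632

176.632 kHz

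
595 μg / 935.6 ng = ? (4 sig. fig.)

(595 × 10⁻⁶) / (935.6 × 10⁻⁹) = 0.63596 × 10³

636.0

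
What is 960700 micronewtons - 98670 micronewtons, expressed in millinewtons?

In millinewtons:
  960700 micronewtons = 960700 × 10⁻³ millinewtons = 960.7
  98670 micronewtons = 98670 × 10⁻³ millinewtons = 98.67
Difference: 960.7 - 98.67 = 862.03

862.03 millinewtons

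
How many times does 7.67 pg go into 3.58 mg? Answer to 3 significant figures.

(3.58 × 10⁻³) / (7.67 × 10⁻¹²) = 0.4668 × 10⁹

467000000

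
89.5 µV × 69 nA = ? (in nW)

89.5e-6 × 69e-9 = 6175.5e-15 W

0.0061755 nW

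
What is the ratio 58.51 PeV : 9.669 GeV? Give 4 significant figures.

(58.51 × 10¹⁵) / (9.669 × 10⁹) = 6.0513 × 10⁶

6051000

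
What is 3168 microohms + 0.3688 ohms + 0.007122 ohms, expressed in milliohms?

379.09 milliohms

In milliohms:
  3168 microohms = 3168 × 10^-3 milliohms = 3.168
  0.3688 ohms = 0.3688 × 10^3 milliohms = 368.8
  0.007122 ohms = 0.007122 × 10^3 milliohms = 7.122
Sum: 3.168 + 368.8 + 7.122 = 379.09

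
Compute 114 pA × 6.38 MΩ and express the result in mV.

114 × 10⁻¹² × 6.38 × 10⁶ = 727.32 × 10⁻⁶ V

0.72732 mV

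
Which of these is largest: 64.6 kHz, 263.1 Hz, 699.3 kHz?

699.3 kHz

64.6 kHz = 64600 Hz
263.1 Hz = 263.1 Hz
699.3 kHz = 699300 Hz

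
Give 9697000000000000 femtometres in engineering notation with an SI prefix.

9.697 metres

= 9.697 metres; mantissa already in [1, 1000).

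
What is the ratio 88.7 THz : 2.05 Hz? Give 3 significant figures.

(88.7 × 10¹²) / (2.05) = 43.27 × 10¹²

43300000000000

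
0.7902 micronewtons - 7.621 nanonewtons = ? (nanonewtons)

782.579 nanonewtons

In nanonewtons:
  0.7902 micronewtons = 0.7902e3 nanonewtons = 790.2
  7.621 nanonewtons → 7.621
Difference: 790.2 - 7.621 = 782.579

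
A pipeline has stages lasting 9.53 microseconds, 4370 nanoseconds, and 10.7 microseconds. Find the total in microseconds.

24.6 microseconds

In microseconds:
  9.53 microseconds → 9.53
  4370 nanoseconds = 4370 × 10⁻³ microseconds = 4.37
  10.7 microseconds → 10.7
Sum: 9.53 + 4.37 + 10.7 = 24.6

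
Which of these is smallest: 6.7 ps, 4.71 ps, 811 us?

4.71 ps

6.7 ps = 0.0000000000067 s
4.71 ps = 0.00000000000471 s
811 us = 0.000811 s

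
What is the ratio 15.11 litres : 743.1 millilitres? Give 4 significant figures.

20.33

(15.11) / (743.1e-3) = 0.020334e3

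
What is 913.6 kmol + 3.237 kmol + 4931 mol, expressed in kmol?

921.768 kmol

In kmol:
  913.6 kmol → 913.6
  3.237 kmol → 3.237
  4931 mol = 4931e-3 kmol = 4.931
Sum: 913.6 + 3.237 + 4.931 = 921.768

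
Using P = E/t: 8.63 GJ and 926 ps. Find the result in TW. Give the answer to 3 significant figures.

9320000 TW

(8.63 × 10^9) / (926 × 10^-12) = 0.0093197 × 10^21 W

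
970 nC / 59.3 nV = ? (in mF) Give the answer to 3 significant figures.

16400 mF

(970 × 10^-9) / (59.3 × 10^-9) = 16.358 F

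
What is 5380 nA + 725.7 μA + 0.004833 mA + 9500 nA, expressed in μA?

745.413 μA

In μA:
  5380 nA = 5380 × 10^-3 μA = 5.38
  725.7 μA → 725.7
  0.004833 mA = 0.004833 × 10^3 μA = 4.833
  9500 nA = 9500 × 10^-3 μA = 9.5
Sum: 5.38 + 725.7 + 4.833 + 9.5 = 745.413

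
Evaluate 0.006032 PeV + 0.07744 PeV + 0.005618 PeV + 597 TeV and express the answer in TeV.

686.09 TeV

In TeV:
  0.006032 PeV = 0.006032 × 10^3 TeV = 6.032
  0.07744 PeV = 0.07744 × 10^3 TeV = 77.44
  0.005618 PeV = 0.005618 × 10^3 TeV = 5.618
  597 TeV → 597
Sum: 6.032 + 77.44 + 5.618 + 597 = 686.09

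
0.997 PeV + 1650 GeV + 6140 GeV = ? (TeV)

In TeV:
  0.997 PeV = 0.997 × 10^3 TeV = 997
  1650 GeV = 1650 × 10^-3 TeV = 1.65
  6140 GeV = 6140 × 10^-3 TeV = 6.14
Sum: 997 + 1.65 + 6.14 = 1004.79

1004.79 TeV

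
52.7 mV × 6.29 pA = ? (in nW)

52.7 × 10^-3 × 6.29 × 10^-12 = 331.483 × 10^-15 W

0.000331483 nW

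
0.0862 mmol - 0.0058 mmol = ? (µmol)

80.4 µmol

In µmol:
  0.0862 mmol = 0.0862e3 µmol = 86.2
  0.0058 mmol = 0.0058e3 µmol = 5.8
Difference: 86.2 - 5.8 = 80.4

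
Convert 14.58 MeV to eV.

14580000 eV

mega = 10^6, (no prefix) = 10^0; factor is 10^6.
14.58 × 10^6 = 14580000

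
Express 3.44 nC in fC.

3440000 fC

nano = 1e-9, femto = 1e-15; factor is 1e6.
3.44 × 1e6 = 3440000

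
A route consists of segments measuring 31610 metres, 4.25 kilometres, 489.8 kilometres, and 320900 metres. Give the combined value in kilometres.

In kilometres:
  31610 metres = 31610e-3 kilometres = 31.61
  4.25 kilometres → 4.25
  489.8 kilometres → 489.8
  320900 metres = 320900e-3 kilometres = 320.9
Sum: 31.61 + 4.25 + 489.8 + 320.9 = 846.56

846.56 kilometres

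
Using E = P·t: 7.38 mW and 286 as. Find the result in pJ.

7.38 × 10⁻³ × 286 × 10⁻¹⁸ = 2110.68 × 10⁻²¹ J

0.00000211068 pJ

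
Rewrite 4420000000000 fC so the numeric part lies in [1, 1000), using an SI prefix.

4.42 mC

= 4.42e-3 C; 1e-3 is milli.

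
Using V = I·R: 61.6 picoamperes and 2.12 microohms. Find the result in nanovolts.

0.000000130592 nanovolts

61.6 × 10⁻¹² × 2.12 × 10⁻⁶ = 130.592 × 10⁻¹⁸ V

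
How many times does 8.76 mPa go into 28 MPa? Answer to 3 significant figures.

(28 × 10⁶) / (8.76 × 10⁻³) = 3.196 × 10⁹

3200000000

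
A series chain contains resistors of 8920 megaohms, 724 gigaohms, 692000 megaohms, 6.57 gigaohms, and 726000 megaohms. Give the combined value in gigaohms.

2157.49 gigaohms

In gigaohms:
  8920 megaohms = 8920 × 10^-3 gigaohms = 8.92
  724 gigaohms → 724
  692000 megaohms = 692000 × 10^-3 gigaohms = 692
  6.57 gigaohms → 6.57
  726000 megaohms = 726000 × 10^-3 gigaohms = 726
Sum: 8.92 + 724 + 692 + 6.57 + 726 = 2157.49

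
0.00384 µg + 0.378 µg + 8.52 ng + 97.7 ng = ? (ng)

In ng:
  0.00384 µg = 0.00384e3 ng = 3.84
  0.378 µg = 0.378e3 ng = 378
  8.52 ng → 8.52
  97.7 ng → 97.7
Sum: 3.84 + 378 + 8.52 + 97.7 = 488.06

488.06 ng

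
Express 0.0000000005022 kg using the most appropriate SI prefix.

= 502.2 × 10⁻⁹ g; 10⁻⁹ is nano.

502.2 ng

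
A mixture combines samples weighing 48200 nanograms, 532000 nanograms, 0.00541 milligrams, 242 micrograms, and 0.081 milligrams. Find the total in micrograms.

908.61 micrograms

In micrograms:
  48200 nanograms = 48200e-3 micrograms = 48.2
  532000 nanograms = 532000e-3 micrograms = 532
  0.00541 milligrams = 0.00541e3 micrograms = 5.41
  242 micrograms → 242
  0.081 milligrams = 0.081e3 micrograms = 81
Sum: 48.2 + 532 + 5.41 + 242 + 81 = 908.61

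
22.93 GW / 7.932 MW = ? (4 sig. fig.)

2891

(22.93e9) / (7.932e6) = 2.8908e3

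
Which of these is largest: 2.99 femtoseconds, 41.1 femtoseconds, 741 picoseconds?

741 picoseconds

2.99 femtoseconds = 0.00000000000000299 seconds
41.1 femtoseconds = 0.0000000000000411 seconds
741 picoseconds = 0.000000000741 seconds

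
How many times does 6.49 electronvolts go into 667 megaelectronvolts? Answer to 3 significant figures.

(667 × 10^6) / (6.49) = 102.8 × 10^6

103000000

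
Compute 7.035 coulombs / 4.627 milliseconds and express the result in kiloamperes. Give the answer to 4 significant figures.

(7.035) / (4.627e-3) = 1.52042e3 A

1.520 kiloamperes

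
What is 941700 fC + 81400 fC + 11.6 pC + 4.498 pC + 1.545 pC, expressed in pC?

In pC:
  941700 fC = 941700 × 10⁻³ pC = 941.7
  81400 fC = 81400 × 10⁻³ pC = 81.4
  11.6 pC → 11.6
  4.498 pC → 4.498
  1.545 pC → 1.545
Sum: 941.7 + 81.4 + 11.6 + 4.498 + 1.545 = 1040.743

1040.743 pC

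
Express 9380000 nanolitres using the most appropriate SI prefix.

9.38 millilitres

= 9.38e-3 litres; 1e-3 is milli.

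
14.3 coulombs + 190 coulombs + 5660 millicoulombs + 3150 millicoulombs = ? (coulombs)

In coulombs:
  14.3 coulombs → 14.3
  190 coulombs → 190
  5660 millicoulombs = 5660 × 10⁻³ coulombs = 5.66
  3150 millicoulombs = 3150 × 10⁻³ coulombs = 3.15
Sum: 14.3 + 190 + 5.66 + 3.15 = 213.11

213.11 coulombs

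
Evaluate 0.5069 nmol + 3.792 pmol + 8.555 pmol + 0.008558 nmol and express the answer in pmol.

527.805 pmol

In pmol:
  0.5069 nmol = 0.5069 × 10^3 pmol = 506.9
  3.792 pmol → 3.792
  8.555 pmol → 8.555
  0.008558 nmol = 0.008558 × 10^3 pmol = 8.558
Sum: 506.9 + 3.792 + 8.555 + 8.558 = 527.805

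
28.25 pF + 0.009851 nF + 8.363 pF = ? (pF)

In pF:
  28.25 pF → 28.25
  0.009851 nF = 0.009851 × 10^3 pF = 9.851
  8.363 pF → 8.363
Sum: 28.25 + 9.851 + 8.363 = 46.464

46.464 pF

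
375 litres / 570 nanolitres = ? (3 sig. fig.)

(375) / (570 × 10⁻⁹) = 0.6579 × 10⁹

658000000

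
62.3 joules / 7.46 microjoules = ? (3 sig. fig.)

(62.3) / (7.46 × 10^-6) = 8.351 × 10^6

8350000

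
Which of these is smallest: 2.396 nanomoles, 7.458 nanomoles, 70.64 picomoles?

70.64 picomoles

2.396 nanomoles = 0.000000002396 moles
7.458 nanomoles = 0.000000007458 moles
70.64 picomoles = 0.00000000007064 moles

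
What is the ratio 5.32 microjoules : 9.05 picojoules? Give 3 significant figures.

588000

(5.32 × 10⁻⁶) / (9.05 × 10⁻¹²) = 0.5878 × 10⁶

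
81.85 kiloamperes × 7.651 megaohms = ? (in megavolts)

81.85 × 10^3 × 7.651 × 10^6 = 626.23435 × 10^9 V

626234.35 megavolts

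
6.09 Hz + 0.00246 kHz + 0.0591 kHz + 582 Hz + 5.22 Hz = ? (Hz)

654.87 Hz

In Hz:
  6.09 Hz → 6.09
  0.00246 kHz = 0.00246 × 10³ Hz = 2.46
  0.0591 kHz = 0.0591 × 10³ Hz = 59.1
  582 Hz → 582
  5.22 Hz → 5.22
Sum: 6.09 + 2.46 + 59.1 + 582 + 5.22 = 654.87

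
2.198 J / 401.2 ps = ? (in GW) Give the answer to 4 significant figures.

5.479 GW

(2.198) / (401.2e-12) = 0.00547856e12 W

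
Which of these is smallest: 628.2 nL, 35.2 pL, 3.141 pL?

628.2 nL = 0.0000006282 L
35.2 pL = 0.0000000000352 L
3.141 pL = 0.000000000003141 L

3.141 pL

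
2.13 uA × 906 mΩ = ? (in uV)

1.92978 uV

2.13e-6 × 906e-3 = 1929.78e-9 V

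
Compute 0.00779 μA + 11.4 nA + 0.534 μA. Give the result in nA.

553.19 nA

In nA:
  0.00779 μA = 0.00779e3 nA = 7.79
  11.4 nA → 11.4
  0.534 μA = 0.534e3 nA = 534
Sum: 7.79 + 11.4 + 534 = 553.19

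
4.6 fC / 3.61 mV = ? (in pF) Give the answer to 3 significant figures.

1.27 pF

(4.6 × 10⁻¹⁵) / (3.61 × 10⁻³) = 1.2742 × 10⁻¹² F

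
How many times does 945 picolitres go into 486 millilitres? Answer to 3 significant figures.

514000000

(486e-3) / (945e-12) = 0.5143e9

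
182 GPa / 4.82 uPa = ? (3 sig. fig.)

37800000000000000

(182 × 10⁹) / (4.82 × 10⁻⁶) = 37.76 × 10¹⁵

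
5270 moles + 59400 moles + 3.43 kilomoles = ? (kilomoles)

In kilomoles:
  5270 moles = 5270 × 10⁻³ kilomoles = 5.27
  59400 moles = 59400 × 10⁻³ kilomoles = 59.4
  3.43 kilomoles → 3.43
Sum: 5.27 + 59.4 + 3.43 = 68.1

68.1 kilomoles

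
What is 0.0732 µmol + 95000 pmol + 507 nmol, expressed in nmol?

In nmol:
  0.0732 µmol = 0.0732 × 10³ nmol = 73.2
  95000 pmol = 95000 × 10⁻³ nmol = 95
  507 nmol → 507
Sum: 73.2 + 95 + 507 = 675.2

675.2 nmol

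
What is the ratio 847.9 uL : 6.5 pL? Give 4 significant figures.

130400000

(847.9 × 10^-6) / (6.5 × 10^-12) = 130.45 × 10^6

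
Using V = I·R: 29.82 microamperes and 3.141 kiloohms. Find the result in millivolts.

93.66462 millivolts

29.82 × 10⁻⁶ × 3.141 × 10³ = 93.66462 × 10⁻³ V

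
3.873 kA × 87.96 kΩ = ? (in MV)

3.873 × 10^3 × 87.96 × 10^3 = 340.66908 × 10^6 V

340.66908 MV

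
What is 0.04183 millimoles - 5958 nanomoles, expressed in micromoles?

In micromoles:
  0.04183 millimoles = 0.04183 × 10^3 micromoles = 41.83
  5958 nanomoles = 5958 × 10^-3 micromoles = 5.958
Difference: 41.83 - 5.958 = 35.872

35.872 micromoles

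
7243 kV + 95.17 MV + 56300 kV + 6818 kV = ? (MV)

165.531 MV

In MV:
  7243 kV = 7243e-3 MV = 7.243
  95.17 MV → 95.17
  56300 kV = 56300e-3 MV = 56.3
  6818 kV = 6818e-3 MV = 6.818
Sum: 7.243 + 95.17 + 56.3 + 6.818 = 165.531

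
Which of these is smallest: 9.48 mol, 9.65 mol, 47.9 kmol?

9.48 mol = 9.48 mol
9.65 mol = 9.65 mol
47.9 kmol = 47900 mol

9.48 mol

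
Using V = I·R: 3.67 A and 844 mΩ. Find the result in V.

3.67 × 844 × 10^-3 = 3097.48 × 10^-3 V

3.09748 V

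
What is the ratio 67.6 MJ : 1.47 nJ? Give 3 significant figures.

46000000000000000

(67.6 × 10⁶) / (1.47 × 10⁻⁹) = 45.99 × 10¹⁵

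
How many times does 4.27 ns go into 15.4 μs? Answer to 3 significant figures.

(15.4e-6) / (4.27e-9) = 3.607e3

3610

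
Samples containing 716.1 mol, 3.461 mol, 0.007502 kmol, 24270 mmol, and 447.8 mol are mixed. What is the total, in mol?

In mol:
  716.1 mol → 716.1
  3.461 mol → 3.461
  0.007502 kmol = 0.007502e3 mol = 7.502
  24270 mmol = 24270e-3 mol = 24.27
  447.8 mol → 447.8
Sum: 716.1 + 3.461 + 7.502 + 24.27 + 447.8 = 1199.133

1199.133 mol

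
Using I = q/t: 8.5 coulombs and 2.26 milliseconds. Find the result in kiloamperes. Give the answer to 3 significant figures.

3.76 kiloamperes

(8.5) / (2.26 × 10⁻³) = 3.7611 × 10³ A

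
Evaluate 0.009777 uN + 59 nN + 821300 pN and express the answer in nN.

890.077 nN

In nN:
  0.009777 uN = 0.009777e3 nN = 9.777
  59 nN → 59
  821300 pN = 821300e-3 nN = 821.3
Sum: 9.777 + 59 + 821.3 = 890.077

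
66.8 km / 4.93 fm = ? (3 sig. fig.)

(66.8e3) / (4.93e-15) = 13.55e18

13500000000000000000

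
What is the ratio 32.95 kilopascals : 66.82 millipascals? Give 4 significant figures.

(32.95 × 10³) / (66.82 × 10⁻³) = 0.49312 × 10⁶

493100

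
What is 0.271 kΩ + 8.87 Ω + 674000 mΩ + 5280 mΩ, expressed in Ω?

In Ω:
  0.271 kΩ = 0.271 × 10^3 Ω = 271
  8.87 Ω → 8.87
  674000 mΩ = 674000 × 10^-3 Ω = 674
  5280 mΩ = 5280 × 10^-3 Ω = 5.28
Sum: 271 + 8.87 + 674 + 5.28 = 959.15

959.15 Ω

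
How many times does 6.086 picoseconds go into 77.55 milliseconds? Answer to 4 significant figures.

(77.55 × 10^-3) / (6.086 × 10^-12) = 12.742 × 10^9

12740000000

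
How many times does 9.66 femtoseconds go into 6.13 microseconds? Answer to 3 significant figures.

(6.13 × 10^-6) / (9.66 × 10^-15) = 0.6346 × 10^9

635000000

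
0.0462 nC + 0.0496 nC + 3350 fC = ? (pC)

99.15 pC

In pC:
  0.0462 nC = 0.0462e3 pC = 46.2
  0.0496 nC = 0.0496e3 pC = 49.6
  3350 fC = 3350e-3 pC = 3.35
Sum: 46.2 + 49.6 + 3.35 = 99.15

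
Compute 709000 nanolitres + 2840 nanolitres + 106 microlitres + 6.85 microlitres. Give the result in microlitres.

824.69 microlitres

In microlitres:
  709000 nanolitres = 709000 × 10⁻³ microlitres = 709
  2840 nanolitres = 2840 × 10⁻³ microlitres = 2.84
  106 microlitres → 106
  6.85 microlitres → 6.85
Sum: 709 + 2.84 + 106 + 6.85 = 824.69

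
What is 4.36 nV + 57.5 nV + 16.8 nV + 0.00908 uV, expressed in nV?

In nV:
  4.36 nV → 4.36
  57.5 nV → 57.5
  16.8 nV → 16.8
  0.00908 uV = 0.00908 × 10³ nV = 9.08
Sum: 4.36 + 57.5 + 16.8 + 9.08 = 87.74

87.74 nV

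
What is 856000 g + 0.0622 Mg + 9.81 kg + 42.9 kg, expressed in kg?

In kg:
  856000 g = 856000 × 10⁻³ kg = 856
  0.0622 Mg = 0.0622 × 10³ kg = 62.2
  9.81 kg → 9.81
  42.9 kg → 42.9
Sum: 856 + 62.2 + 9.81 + 42.9 = 970.91

970.91 kg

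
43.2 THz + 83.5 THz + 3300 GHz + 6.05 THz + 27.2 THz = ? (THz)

163.25 THz

In THz:
  43.2 THz → 43.2
  83.5 THz → 83.5
  3300 GHz = 3300 × 10^-3 THz = 3.3
  6.05 THz → 6.05
  27.2 THz → 27.2
Sum: 43.2 + 83.5 + 3.3 + 6.05 + 27.2 = 163.25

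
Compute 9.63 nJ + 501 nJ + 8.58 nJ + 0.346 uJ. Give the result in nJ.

865.21 nJ

In nJ:
  9.63 nJ → 9.63
  501 nJ → 501
  8.58 nJ → 8.58
  0.346 uJ = 0.346 × 10^3 nJ = 346
Sum: 9.63 + 501 + 8.58 + 346 = 865.21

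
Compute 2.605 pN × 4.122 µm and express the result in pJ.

2.605 × 10^-12 × 4.122 × 10^-6 = 10.73781 × 10^-18 J

0.00001073781 pJ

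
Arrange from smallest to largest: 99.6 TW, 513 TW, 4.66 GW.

4.66 GW < 99.6 TW < 513 TW

99.6 TW = 99600000000000 W
513 TW = 513000000000000 W
4.66 GW = 4660000000 W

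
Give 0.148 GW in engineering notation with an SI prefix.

= 148e6 W; 1e6 is mega.

148 MW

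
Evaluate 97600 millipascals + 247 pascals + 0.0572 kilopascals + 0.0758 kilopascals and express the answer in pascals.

477.6 pascals

In pascals:
  97600 millipascals = 97600 × 10^-3 pascals = 97.6
  247 pascals → 247
  0.0572 kilopascals = 0.0572 × 10^3 pascals = 57.2
  0.0758 kilopascals = 0.0758 × 10^3 pascals = 75.8
Sum: 97.6 + 247 + 57.2 + 75.8 = 477.6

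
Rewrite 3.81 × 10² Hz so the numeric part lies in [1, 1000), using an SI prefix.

381 Hz

= 381 Hz; mantissa already in [1, 1000).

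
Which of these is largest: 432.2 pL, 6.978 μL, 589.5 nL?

6.978 μL

432.2 pL = 0.0000000004322 L
6.978 μL = 0.000006978 L
589.5 nL = 0.0000005895 L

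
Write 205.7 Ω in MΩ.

(no prefix) = 1e0, mega = 1e6; factor is 1e-6.
205.7 × 1e-6 = 0.0002057

0.0002057 MΩ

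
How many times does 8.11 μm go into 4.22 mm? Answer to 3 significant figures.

(4.22 × 10^-3) / (8.11 × 10^-6) = 0.5203 × 10^3

520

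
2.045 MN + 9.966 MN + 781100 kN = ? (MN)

In MN:
  2.045 MN → 2.045
  9.966 MN → 9.966
  781100 kN = 781100e-3 MN = 781.1
Sum: 2.045 + 9.966 + 781.1 = 793.111

793.111 MN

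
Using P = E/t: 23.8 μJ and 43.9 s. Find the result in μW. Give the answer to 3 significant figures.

0.542 μW

(23.8 × 10^-6) / (43.9) = 0.54214 × 10^-6 W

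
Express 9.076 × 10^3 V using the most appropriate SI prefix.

9.076 kV

= 9.076 × 10^3 V; 10^3 is kilo.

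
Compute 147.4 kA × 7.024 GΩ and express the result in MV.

1035337600 MV

147.4 × 10^3 × 7.024 × 10^9 = 1035.3376 × 10^12 V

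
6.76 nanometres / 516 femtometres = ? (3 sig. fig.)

(6.76 × 10^-9) / (516 × 10^-15) = 0.0131 × 10^6

13100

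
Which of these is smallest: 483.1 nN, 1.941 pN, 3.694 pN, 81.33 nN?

483.1 nN = 0.0000004831 N
1.941 pN = 0.000000000001941 N
3.694 pN = 0.000000000003694 N
81.33 nN = 0.00000008133 N

1.941 pN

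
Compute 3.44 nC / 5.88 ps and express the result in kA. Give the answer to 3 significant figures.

(3.44 × 10⁻⁹) / (5.88 × 10⁻¹²) = 0.58503 × 10³ A

0.585 kA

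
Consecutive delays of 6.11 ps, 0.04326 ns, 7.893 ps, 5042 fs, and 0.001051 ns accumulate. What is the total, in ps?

63.356 ps

In ps:
  6.11 ps → 6.11
  0.04326 ns = 0.04326e3 ps = 43.26
  7.893 ps → 7.893
  5042 fs = 5042e-3 ps = 5.042
  0.001051 ns = 0.001051e3 ps = 1.051
Sum: 6.11 + 43.26 + 7.893 + 5.042 + 1.051 = 63.356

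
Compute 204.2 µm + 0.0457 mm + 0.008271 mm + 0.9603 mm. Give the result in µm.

In µm:
  204.2 µm → 204.2
  0.0457 mm = 0.0457e3 µm = 45.7
  0.008271 mm = 0.008271e3 µm = 8.271
  0.9603 mm = 0.9603e3 µm = 960.3
Sum: 204.2 + 45.7 + 8.271 + 960.3 = 1218.471

1218.471 µm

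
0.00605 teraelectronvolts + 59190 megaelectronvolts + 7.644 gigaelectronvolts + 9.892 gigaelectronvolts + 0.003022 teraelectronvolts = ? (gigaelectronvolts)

In gigaelectronvolts:
  0.00605 teraelectronvolts = 0.00605 × 10³ gigaelectronvolts = 6.05
  59190 megaelectronvolts = 59190 × 10⁻³ gigaelectronvolts = 59.19
  7.644 gigaelectronvolts → 7.644
  9.892 gigaelectronvolts → 9.892
  0.003022 teraelectronvolts = 0.003022 × 10³ gigaelectronvolts = 3.022
Sum: 6.05 + 59.19 + 7.644 + 9.892 + 3.022 = 85.798

85.798 gigaelectronvolts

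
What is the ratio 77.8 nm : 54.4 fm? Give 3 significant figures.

(77.8e-9) / (54.4e-15) = 1.43e6

1430000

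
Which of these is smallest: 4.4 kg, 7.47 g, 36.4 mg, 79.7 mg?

36.4 mg

4.4 kg = 4400 g
7.47 g = 7.47 g
36.4 mg = 0.0364 g
79.7 mg = 0.0797 g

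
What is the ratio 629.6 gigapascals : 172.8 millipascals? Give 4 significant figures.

(629.6 × 10^9) / (172.8 × 10^-3) = 3.6435 × 10^12

3644000000000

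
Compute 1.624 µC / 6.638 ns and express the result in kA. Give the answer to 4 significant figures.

(1.624e-6) / (6.638e-9) = 0.244652e3 A

0.2447 kA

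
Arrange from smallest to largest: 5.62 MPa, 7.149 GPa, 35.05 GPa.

5.62 MPa = 5620000 Pa
7.149 GPa = 7149000000 Pa
35.05 GPa = 35050000000 Pa

5.62 MPa < 7.149 GPa < 35.05 GPa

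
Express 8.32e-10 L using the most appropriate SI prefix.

832 pL

= 832e-12 L; 1e-12 is pico.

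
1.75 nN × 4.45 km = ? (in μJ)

1.75 × 10⁻⁹ × 4.45 × 10³ = 7.7875 × 10⁻⁶ J

7.7875 μJ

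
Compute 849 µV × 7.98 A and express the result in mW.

6.77502 mW

849 × 10⁻⁶ × 7.98 = 6775.02 × 10⁻⁶ W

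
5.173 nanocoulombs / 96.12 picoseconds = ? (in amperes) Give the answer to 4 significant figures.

(5.173e-9) / (96.12e-12) = 0.0538181e3 A

53.82 amperes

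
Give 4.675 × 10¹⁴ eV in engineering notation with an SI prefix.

467.5 TeV

= 467.5 × 10¹² eV; 10¹² is tera.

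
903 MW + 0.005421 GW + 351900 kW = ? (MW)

1260.321 MW

In MW:
  903 MW → 903
  0.005421 GW = 0.005421 × 10^3 MW = 5.421
  351900 kW = 351900 × 10^-3 MW = 351.9
Sum: 903 + 5.421 + 351.9 = 1260.321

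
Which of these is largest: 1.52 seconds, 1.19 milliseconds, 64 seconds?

64 seconds

1.52 seconds = 1.52 seconds
1.19 milliseconds = 0.00119 seconds
64 seconds = 64 seconds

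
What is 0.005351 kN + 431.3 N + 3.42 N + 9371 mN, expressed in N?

449.442 N

In N:
  0.005351 kN = 0.005351 × 10^3 N = 5.351
  431.3 N → 431.3
  3.42 N → 3.42
  9371 mN = 9371 × 10^-3 N = 9.371
Sum: 5.351 + 431.3 + 3.42 + 9.371 = 449.442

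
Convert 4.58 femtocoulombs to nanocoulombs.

0.00000458 nanocoulombs

femto = 10^-15, nano = 10^-9; factor is 10^-6.
4.58 × 10^-6 = 0.00000458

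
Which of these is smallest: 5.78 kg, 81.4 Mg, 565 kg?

5.78 kg

5.78 kg = 5780 g
81.4 Mg = 81400000 g
565 kg = 565000 g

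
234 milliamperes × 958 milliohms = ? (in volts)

0.224172 volts

234 × 10⁻³ × 958 × 10⁻³ = 224172 × 10⁻⁶ V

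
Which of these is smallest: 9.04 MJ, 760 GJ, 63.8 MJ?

9.04 MJ = 9040000 J
760 GJ = 760000000000 J
63.8 MJ = 63800000 J

9.04 MJ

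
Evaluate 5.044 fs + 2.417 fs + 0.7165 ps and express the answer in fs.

723.961 fs

In fs:
  5.044 fs → 5.044
  2.417 fs → 2.417
  0.7165 ps = 0.7165 × 10^3 fs = 716.5
Sum: 5.044 + 2.417 + 716.5 = 723.961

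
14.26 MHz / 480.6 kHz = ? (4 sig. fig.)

(14.26e6) / (480.6e3) = 0.029671e3

29.67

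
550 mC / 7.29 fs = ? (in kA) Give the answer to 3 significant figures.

75400000000 kA

(550e-3) / (7.29e-15) = 75.446e12 A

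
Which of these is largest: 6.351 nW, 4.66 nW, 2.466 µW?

6.351 nW = 0.000000006351 W
4.66 nW = 0.00000000466 W
2.466 µW = 0.000002466 W

2.466 µW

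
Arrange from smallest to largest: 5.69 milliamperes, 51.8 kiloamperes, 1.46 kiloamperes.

5.69 milliamperes < 1.46 kiloamperes < 51.8 kiloamperes

5.69 milliamperes = 0.00569 amperes
51.8 kiloamperes = 51800 amperes
1.46 kiloamperes = 1460 amperes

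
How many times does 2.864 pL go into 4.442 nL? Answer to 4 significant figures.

1551

(4.442 × 10^-9) / (2.864 × 10^-12) = 1.551 × 10^3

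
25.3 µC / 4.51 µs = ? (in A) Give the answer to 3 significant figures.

5.61 A

(25.3 × 10⁻⁶) / (4.51 × 10⁻⁶) = 5.6098 A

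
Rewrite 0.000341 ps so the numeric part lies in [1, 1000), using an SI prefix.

= 341 × 10^-18 s; 10^-18 is atto.

341 as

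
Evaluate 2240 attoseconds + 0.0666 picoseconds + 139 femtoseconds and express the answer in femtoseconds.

In femtoseconds:
  2240 attoseconds = 2240 × 10^-3 femtoseconds = 2.24
  0.0666 picoseconds = 0.0666 × 10^3 femtoseconds = 66.6
  139 femtoseconds → 139
Sum: 2.24 + 66.6 + 139 = 207.84

207.84 femtoseconds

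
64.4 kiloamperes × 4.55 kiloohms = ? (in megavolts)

293.02 megavolts

64.4 × 10^3 × 4.55 × 10^3 = 293.02 × 10^6 V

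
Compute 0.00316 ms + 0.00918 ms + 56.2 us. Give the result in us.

In us:
  0.00316 ms = 0.00316 × 10³ us = 3.16
  0.00918 ms = 0.00918 × 10³ us = 9.18
  56.2 us → 56.2
Sum: 3.16 + 9.18 + 56.2 = 68.54

68.54 us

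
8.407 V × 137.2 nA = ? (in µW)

8.407 × 137.2 × 10⁻⁹ = 1153.4404 × 10⁻⁹ W

1.1534404 µW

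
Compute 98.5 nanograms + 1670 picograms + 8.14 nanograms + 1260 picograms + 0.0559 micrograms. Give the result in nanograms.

165.47 nanograms

In nanograms:
  98.5 nanograms → 98.5
  1670 picograms = 1670 × 10^-3 nanograms = 1.67
  8.14 nanograms → 8.14
  1260 picograms = 1260 × 10^-3 nanograms = 1.26
  0.0559 micrograms = 0.0559 × 10^3 nanograms = 55.9
Sum: 98.5 + 1.67 + 8.14 + 1.26 + 55.9 = 165.47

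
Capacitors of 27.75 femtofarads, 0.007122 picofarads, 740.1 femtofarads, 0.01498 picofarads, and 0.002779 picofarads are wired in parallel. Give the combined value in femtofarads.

In femtofarads:
  27.75 femtofarads → 27.75
  0.007122 picofarads = 0.007122e3 femtofarads = 7.122
  740.1 femtofarads → 740.1
  0.01498 picofarads = 0.01498e3 femtofarads = 14.98
  0.002779 picofarads = 0.002779e3 femtofarads = 2.779
Sum: 27.75 + 7.122 + 740.1 + 14.98 + 2.779 = 792.731

792.731 femtofarads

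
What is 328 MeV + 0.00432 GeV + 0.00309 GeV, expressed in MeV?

In MeV:
  328 MeV → 328
  0.00432 GeV = 0.00432 × 10³ MeV = 4.32
  0.00309 GeV = 0.00309 × 10³ MeV = 3.09
Sum: 328 + 4.32 + 3.09 = 335.41

335.41 MeV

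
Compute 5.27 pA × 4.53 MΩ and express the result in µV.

5.27 × 10^-12 × 4.53 × 10^6 = 23.8731 × 10^-6 V

23.8731 µV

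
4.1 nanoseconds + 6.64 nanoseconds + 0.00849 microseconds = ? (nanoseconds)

19.23 nanoseconds

In nanoseconds:
  4.1 nanoseconds → 4.1
  6.64 nanoseconds → 6.64
  0.00849 microseconds = 0.00849e3 nanoseconds = 8.49
Sum: 4.1 + 6.64 + 8.49 = 19.23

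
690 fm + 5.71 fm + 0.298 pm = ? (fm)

In fm:
  690 fm → 690
  5.71 fm → 5.71
  0.298 pm = 0.298e3 fm = 298
Sum: 690 + 5.71 + 298 = 993.71

993.71 fm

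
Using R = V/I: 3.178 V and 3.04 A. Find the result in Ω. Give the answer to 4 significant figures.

(3.178) / (3.04) = 1.04539 Ω

1.045 Ω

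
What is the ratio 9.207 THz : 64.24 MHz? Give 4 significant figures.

(9.207 × 10¹²) / (64.24 × 10⁶) = 0.14332 × 10⁶

143300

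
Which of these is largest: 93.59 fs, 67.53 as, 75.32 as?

93.59 fs

93.59 fs = 0.00000000000009359 s
67.53 as = 0.00000000000000006753 s
75.32 as = 0.00000000000000007532 s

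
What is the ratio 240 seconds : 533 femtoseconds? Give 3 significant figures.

(240) / (533 × 10⁻¹⁵) = 0.4503 × 10¹⁵

450000000000000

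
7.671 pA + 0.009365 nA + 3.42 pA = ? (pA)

In pA:
  7.671 pA → 7.671
  0.009365 nA = 0.009365 × 10³ pA = 9.365
  3.42 pA → 3.42
Sum: 7.671 + 9.365 + 3.42 = 20.456

20.456 pA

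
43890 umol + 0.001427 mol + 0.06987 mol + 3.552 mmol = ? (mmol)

118.739 mmol

In mmol:
  43890 umol = 43890 × 10^-3 mmol = 43.89
  0.001427 mol = 0.001427 × 10^3 mmol = 1.427
  0.06987 mol = 0.06987 × 10^3 mmol = 69.87
  3.552 mmol → 3.552
Sum: 43.89 + 1.427 + 69.87 + 3.552 = 118.739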